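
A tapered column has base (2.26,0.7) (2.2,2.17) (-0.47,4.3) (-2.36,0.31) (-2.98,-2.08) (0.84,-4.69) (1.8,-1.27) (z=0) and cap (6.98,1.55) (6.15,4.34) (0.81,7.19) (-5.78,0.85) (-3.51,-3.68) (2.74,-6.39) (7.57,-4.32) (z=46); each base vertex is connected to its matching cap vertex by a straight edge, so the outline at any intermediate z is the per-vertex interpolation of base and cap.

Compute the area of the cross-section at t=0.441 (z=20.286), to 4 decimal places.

Area at t=0.441: 61.2969

Cross-section at t=0.441: each vertex is (1-t)·p0[i] + t·p1[i].
  v1: (1-0.441)·(2.26,0.7) + 0.441·(6.98,1.55) = (4.3415,1.0748)
  v2: (1-0.441)·(2.2,2.17) + 0.441·(6.15,4.34) = (3.9420,3.1270)
  v3: (1-0.441)·(-0.47,4.3) + 0.441·(0.81,7.19) = (0.0945,5.5745)
  v4: (1-0.441)·(-2.36,0.31) + 0.441·(-5.78,0.85) = (-3.8682,0.5481)
  v5: (1-0.441)·(-2.98,-2.08) + 0.441·(-3.51,-3.68) = (-3.2137,-2.7856)
  v6: (1-0.441)·(0.84,-4.69) + 0.441·(2.74,-6.39) = (1.6779,-5.4397)
  v7: (1-0.441)·(1.8,-1.27) + 0.441·(7.57,-4.32) = (4.3446,-2.6151)
Shoelace sum Σ(x_i·y_{i+1} − x_{i+1}·y_i):
  i=1: 4.3415·3.1270 − 3.9420·1.0748 = +9.3388 (running +9.3388)
  i=2: 3.9420·5.5745 − 0.0945·3.1270 = +21.6789 (running +31.0177)
  i=3: 0.0945·0.5481 − -3.8682·5.5745 = +21.6151 (running +52.6329)
  i=4: -3.8682·-2.7856 − -3.2137·0.5481 = +12.5369 (running +65.1698)
  i=5: -3.2137·-5.4397 − 1.6779·-2.7856 = +22.1557 (running +87.3254)
  i=6: 1.6779·-2.6151 − 4.3446·-5.4397 = +19.2454 (running +106.5708)
  i=7: 4.3446·1.0748 − 4.3415·-2.6151 = +16.0231 (running +122.5939)
Area = |Σ|/2 = |122.5939|/2 = 61.2969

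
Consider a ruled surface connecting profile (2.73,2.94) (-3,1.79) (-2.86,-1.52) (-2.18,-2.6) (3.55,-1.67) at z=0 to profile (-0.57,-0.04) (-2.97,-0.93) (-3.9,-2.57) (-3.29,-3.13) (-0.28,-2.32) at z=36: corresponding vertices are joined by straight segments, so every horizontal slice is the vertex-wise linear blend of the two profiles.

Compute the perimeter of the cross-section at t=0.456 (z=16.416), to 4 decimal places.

Cross-section at t=0.456: each vertex is (1-t)·p0[i] + t·p1[i].
  v1: (1-0.456)·(2.73,2.94) + 0.456·(-0.57,-0.04) = (1.2252,1.5811)
  v2: (1-0.456)·(-3,1.79) + 0.456·(-2.97,-0.93) = (-2.9863,0.5497)
  v3: (1-0.456)·(-2.86,-1.52) + 0.456·(-3.9,-2.57) = (-3.3342,-1.9988)
  v4: (1-0.456)·(-2.18,-2.6) + 0.456·(-3.29,-3.13) = (-2.6862,-2.8417)
  v5: (1-0.456)·(3.55,-1.67) + 0.456·(-0.28,-2.32) = (1.8035,-1.9664)
Perimeter = Σ |v_{i+1} − v_i|:
  edge 1→2: √(-4.2115² + -1.0314²) = 4.3360 (running 4.3360)
  edge 2→3: √(-0.3479² + -2.5485²) = 2.5721 (running 6.9081)
  edge 3→4: √(0.6481² + -0.8429²) = 1.0632 (running 7.9713)
  edge 4→5: √(4.4897² + 0.8753²) = 4.5742 (running 12.5455)
  edge 5→1: √(-0.5783² + 3.5475²) = 3.5944 (running 16.1399)
Perimeter = 16.1399

Perimeter at t=0.456: 16.1399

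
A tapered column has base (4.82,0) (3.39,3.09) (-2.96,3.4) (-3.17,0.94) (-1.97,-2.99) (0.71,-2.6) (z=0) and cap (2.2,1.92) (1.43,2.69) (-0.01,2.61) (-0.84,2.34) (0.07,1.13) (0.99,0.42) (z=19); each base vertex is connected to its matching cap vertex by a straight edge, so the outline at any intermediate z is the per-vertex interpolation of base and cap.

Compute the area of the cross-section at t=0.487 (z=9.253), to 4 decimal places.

Area at t=0.487: 16.8591

Cross-section at t=0.487: each vertex is (1-t)·p0[i] + t·p1[i].
  v1: (1-0.487)·(4.82,0) + 0.487·(2.2,1.92) = (3.5441,0.9350)
  v2: (1-0.487)·(3.39,3.09) + 0.487·(1.43,2.69) = (2.4355,2.8952)
  v3: (1-0.487)·(-2.96,3.4) + 0.487·(-0.01,2.61) = (-1.5233,3.0153)
  v4: (1-0.487)·(-3.17,0.94) + 0.487·(-0.84,2.34) = (-2.0353,1.6218)
  v5: (1-0.487)·(-1.97,-2.99) + 0.487·(0.07,1.13) = (-0.9765,-0.9836)
  v6: (1-0.487)·(0.71,-2.6) + 0.487·(0.99,0.42) = (0.8464,-1.1293)
Shoelace sum Σ(x_i·y_{i+1} − x_{i+1}·y_i):
  i=1: 3.5441·2.8952 − 2.4355·0.9350 = +7.9835 (running +7.9835)
  i=2: 2.4355·3.0153 − -1.5233·2.8952 = +11.7540 (running +19.7375)
  i=3: -1.5233·1.6218 − -2.0353·3.0153 = +3.6664 (running +23.4039)
  i=4: -2.0353·-0.9836 − -0.9765·1.6218 = +3.5855 (running +26.9895)
  i=5: -0.9765·-1.1293 − 0.8464·-0.9836 = +1.9352 (running +28.9246)
  i=6: 0.8464·0.9350 − 3.5441·-1.1293 = +4.7935 (running +33.7182)
Area = |Σ|/2 = |33.7182|/2 = 16.8591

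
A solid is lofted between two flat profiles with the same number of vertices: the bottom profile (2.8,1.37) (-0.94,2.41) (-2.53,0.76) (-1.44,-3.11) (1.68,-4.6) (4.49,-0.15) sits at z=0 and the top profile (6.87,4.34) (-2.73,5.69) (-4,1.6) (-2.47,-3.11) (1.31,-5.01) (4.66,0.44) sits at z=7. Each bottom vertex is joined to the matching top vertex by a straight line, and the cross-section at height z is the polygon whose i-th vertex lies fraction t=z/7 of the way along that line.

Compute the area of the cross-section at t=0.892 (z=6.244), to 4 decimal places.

Area at t=0.892: 66.1925

Cross-section at t=0.892: each vertex is (1-t)·p0[i] + t·p1[i].
  v1: (1-0.892)·(2.8,1.37) + 0.892·(6.87,4.34) = (6.4304,4.0192)
  v2: (1-0.892)·(-0.94,2.41) + 0.892·(-2.73,5.69) = (-2.5367,5.3358)
  v3: (1-0.892)·(-2.53,0.76) + 0.892·(-4,1.6) = (-3.8412,1.5093)
  v4: (1-0.892)·(-1.44,-3.11) + 0.892·(-2.47,-3.11) = (-2.3588,-3.1100)
  v5: (1-0.892)·(1.68,-4.6) + 0.892·(1.31,-5.01) = (1.3500,-4.9657)
  v6: (1-0.892)·(4.49,-0.15) + 0.892·(4.66,0.44) = (4.6416,0.3763)
Shoelace sum Σ(x_i·y_{i+1} − x_{i+1}·y_i):
  i=1: 6.4304·5.3358 − -2.5367·4.0192 = +44.5068 (running +44.5068)
  i=2: -2.5367·1.5093 − -3.8412·5.3358 = +16.6674 (running +61.1742)
  i=3: -3.8412·-3.1100 − -2.3588·1.5093 = +15.5063 (running +76.6805)
  i=4: -2.3588·-4.9657 − 1.3500·-3.1100 = +15.9113 (running +92.5918)
  i=5: 1.3500·0.3763 − 4.6416·-4.9657 = +23.5570 (running +116.1488)
  i=6: 4.6416·4.0192 − 6.4304·0.3763 = +16.2362 (running +132.3851)
Area = |Σ|/2 = |132.3851|/2 = 66.1925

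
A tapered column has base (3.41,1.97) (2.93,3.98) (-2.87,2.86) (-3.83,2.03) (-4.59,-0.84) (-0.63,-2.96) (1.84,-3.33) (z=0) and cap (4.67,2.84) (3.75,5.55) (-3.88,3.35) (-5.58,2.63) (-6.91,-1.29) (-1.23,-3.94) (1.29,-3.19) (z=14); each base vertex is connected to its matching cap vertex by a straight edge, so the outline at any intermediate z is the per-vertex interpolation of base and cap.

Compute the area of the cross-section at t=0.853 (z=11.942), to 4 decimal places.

Cross-section at t=0.853: each vertex is (1-t)·p0[i] + t·p1[i].
  v1: (1-0.853)·(3.41,1.97) + 0.853·(4.67,2.84) = (4.4848,2.7121)
  v2: (1-0.853)·(2.93,3.98) + 0.853·(3.75,5.55) = (3.6295,5.3192)
  v3: (1-0.853)·(-2.87,2.86) + 0.853·(-3.88,3.35) = (-3.7315,3.2780)
  v4: (1-0.853)·(-3.83,2.03) + 0.853·(-5.58,2.63) = (-5.3228,2.5418)
  v5: (1-0.853)·(-4.59,-0.84) + 0.853·(-6.91,-1.29) = (-6.5690,-1.2239)
  v6: (1-0.853)·(-0.63,-2.96) + 0.853·(-1.23,-3.94) = (-1.1418,-3.7959)
  v7: (1-0.853)·(1.84,-3.33) + 0.853·(1.29,-3.19) = (1.3709,-3.2106)
Shoelace sum Σ(x_i·y_{i+1} − x_{i+1}·y_i):
  i=1: 4.4848·5.3192 − 3.6295·2.7121 = +14.0120 (running +14.0120)
  i=2: 3.6295·3.2780 − -3.7315·5.3192 = +31.7461 (running +45.7580)
  i=3: -3.7315·2.5418 − -5.3228·3.2780 = +7.9630 (running +53.7211)
  i=4: -5.3228·-1.2239 − -6.5690·2.5418 = +23.2112 (running +76.9323)
  i=5: -6.5690·-3.7959 − -1.1418·-1.2239 = +23.5380 (running +100.4703)
  i=6: -1.1418·-3.2106 − 1.3709·-3.7959 = +8.8695 (running +109.3398)
  i=7: 1.3709·2.7121 − 4.4848·-3.2106 = +18.1166 (running +127.4564)
Area = |Σ|/2 = |127.4564|/2 = 63.7282

Area at t=0.853: 63.7282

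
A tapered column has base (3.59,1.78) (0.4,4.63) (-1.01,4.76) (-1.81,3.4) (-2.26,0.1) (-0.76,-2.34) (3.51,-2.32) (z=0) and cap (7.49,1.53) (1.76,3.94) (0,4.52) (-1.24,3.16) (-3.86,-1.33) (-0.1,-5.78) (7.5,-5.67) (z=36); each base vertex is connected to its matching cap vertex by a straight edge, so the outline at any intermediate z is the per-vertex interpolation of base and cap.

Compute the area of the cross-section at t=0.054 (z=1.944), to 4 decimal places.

Cross-section at t=0.054: each vertex is (1-t)·p0[i] + t·p1[i].
  v1: (1-0.054)·(3.59,1.78) + 0.054·(7.49,1.53) = (3.8006,1.7665)
  v2: (1-0.054)·(0.4,4.63) + 0.054·(1.76,3.94) = (0.4734,4.5927)
  v3: (1-0.054)·(-1.01,4.76) + 0.054·(0,4.52) = (-0.9555,4.7470)
  v4: (1-0.054)·(-1.81,3.4) + 0.054·(-1.24,3.16) = (-1.7792,3.3870)
  v5: (1-0.054)·(-2.26,0.1) + 0.054·(-3.86,-1.33) = (-2.3464,0.0228)
  v6: (1-0.054)·(-0.76,-2.34) + 0.054·(-0.1,-5.78) = (-0.7244,-2.5258)
  v7: (1-0.054)·(3.51,-2.32) + 0.054·(7.5,-5.67) = (3.7255,-2.5009)
Shoelace sum Σ(x_i·y_{i+1} − x_{i+1}·y_i):
  i=1: 3.8006·4.5927 − 0.4734·1.7665 = +16.6188 (running +16.6188)
  i=2: 0.4734·4.7470 − -0.9555·4.5927 = +6.6356 (running +23.2545)
  i=3: -0.9555·3.3870 − -1.7792·4.7470 = +5.2098 (running +28.4643)
  i=4: -1.7792·0.0228 − -2.3464·3.3870 = +7.9068 (running +36.3711)
  i=5: -2.3464·-2.5258 − -0.7244·0.0228 = +5.9429 (running +42.3141)
  i=6: -0.7244·-2.5009 − 3.7255·-2.5258 = +11.2212 (running +53.5352)
  i=7: 3.7255·1.7665 − 3.8006·-2.5009 = +16.0859 (running +69.6212)
Area = |Σ|/2 = |69.6212|/2 = 34.8106

Area at t=0.054: 34.8106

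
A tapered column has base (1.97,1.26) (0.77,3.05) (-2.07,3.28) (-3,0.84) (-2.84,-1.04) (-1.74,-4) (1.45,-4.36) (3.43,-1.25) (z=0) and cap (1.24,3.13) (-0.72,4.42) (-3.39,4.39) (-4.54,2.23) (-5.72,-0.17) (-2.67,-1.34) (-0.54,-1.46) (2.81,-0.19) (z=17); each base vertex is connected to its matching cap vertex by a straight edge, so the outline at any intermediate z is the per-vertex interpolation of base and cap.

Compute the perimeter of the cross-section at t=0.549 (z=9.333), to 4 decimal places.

Cross-section at t=0.549: each vertex is (1-t)·p0[i] + t·p1[i].
  v1: (1-0.549)·(1.97,1.26) + 0.549·(1.24,3.13) = (1.5692,2.2866)
  v2: (1-0.549)·(0.77,3.05) + 0.549·(-0.72,4.42) = (-0.0480,3.8021)
  v3: (1-0.549)·(-2.07,3.28) + 0.549·(-3.39,4.39) = (-2.7947,3.8894)
  v4: (1-0.549)·(-3,0.84) + 0.549·(-4.54,2.23) = (-3.8455,1.6031)
  v5: (1-0.549)·(-2.84,-1.04) + 0.549·(-5.72,-0.17) = (-4.4211,-0.5624)
  v6: (1-0.549)·(-1.74,-4) + 0.549·(-2.67,-1.34) = (-2.2506,-2.5397)
  v7: (1-0.549)·(1.45,-4.36) + 0.549·(-0.54,-1.46) = (0.3575,-2.7679)
  v8: (1-0.549)·(3.43,-1.25) + 0.549·(2.81,-0.19) = (3.0896,-0.6681)
Perimeter = Σ |v_{i+1} − v_i|:
  edge 1→2: √(-1.6172² + 1.5155²) = 2.2163 (running 2.2163)
  edge 2→3: √(-2.7467² + 0.0873²) = 2.7481 (running 4.9644)
  edge 3→4: √(-1.0508² + -2.2863²) = 2.5162 (running 7.4806)
  edge 4→5: √(-0.5757² + -2.1655²) = 2.2407 (running 9.7213)
  edge 5→6: √(2.1706² + -1.9773²) = 2.9361 (running 12.6574)
  edge 6→7: √(2.6081² + -0.2282²) = 2.6180 (running 15.2755)
  edge 7→8: √(2.7321² + 2.0998²) = 3.4458 (running 18.7213)
  edge 8→1: √(-1.5204² + 2.9547²) = 3.3229 (running 22.0442)
Perimeter = 22.0442

Perimeter at t=0.549: 22.0442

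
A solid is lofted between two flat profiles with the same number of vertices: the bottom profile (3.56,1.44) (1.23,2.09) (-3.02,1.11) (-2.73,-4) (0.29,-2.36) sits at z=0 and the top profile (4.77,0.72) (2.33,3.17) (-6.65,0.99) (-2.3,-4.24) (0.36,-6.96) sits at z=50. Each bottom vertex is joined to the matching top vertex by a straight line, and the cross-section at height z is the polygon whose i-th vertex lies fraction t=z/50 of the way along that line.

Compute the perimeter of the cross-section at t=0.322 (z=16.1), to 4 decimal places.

Cross-section at t=0.322: each vertex is (1-t)·p0[i] + t·p1[i].
  v1: (1-0.322)·(3.56,1.44) + 0.322·(4.77,0.72) = (3.9496,1.2082)
  v2: (1-0.322)·(1.23,2.09) + 0.322·(2.33,3.17) = (1.5842,2.4378)
  v3: (1-0.322)·(-3.02,1.11) + 0.322·(-6.65,0.99) = (-4.1889,1.0714)
  v4: (1-0.322)·(-2.73,-4) + 0.322·(-2.3,-4.24) = (-2.5915,-4.0773)
  v5: (1-0.322)·(0.29,-2.36) + 0.322·(0.36,-6.96) = (0.3125,-3.8412)
Perimeter = Σ |v_{i+1} − v_i|:
  edge 1→2: √(-2.3654² + 1.2296²) = 2.6659 (running 2.6659)
  edge 2→3: √(-5.7731² + -1.3664²) = 5.9326 (running 8.5985)
  edge 3→4: √(1.5973² + -5.1486²) = 5.3907 (running 13.9892)
  edge 4→5: √(2.9041² + 0.2361²) = 2.9137 (running 16.9029)
  edge 5→1: √(3.6371² + 5.0494²) = 6.2229 (running 23.1258)
Perimeter = 23.1258

Perimeter at t=0.322: 23.1258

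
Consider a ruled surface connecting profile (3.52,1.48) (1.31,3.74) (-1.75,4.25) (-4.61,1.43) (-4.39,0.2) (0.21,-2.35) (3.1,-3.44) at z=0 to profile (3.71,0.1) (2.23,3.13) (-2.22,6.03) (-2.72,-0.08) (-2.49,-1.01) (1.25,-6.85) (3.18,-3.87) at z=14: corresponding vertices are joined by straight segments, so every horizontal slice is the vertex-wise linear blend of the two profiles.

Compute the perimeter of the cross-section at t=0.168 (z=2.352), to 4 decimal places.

Perimeter at t=0.168: 24.9357

Cross-section at t=0.168: each vertex is (1-t)·p0[i] + t·p1[i].
  v1: (1-0.168)·(3.52,1.48) + 0.168·(3.71,0.1) = (3.5519,1.2482)
  v2: (1-0.168)·(1.31,3.74) + 0.168·(2.23,3.13) = (1.4646,3.6375)
  v3: (1-0.168)·(-1.75,4.25) + 0.168·(-2.22,6.03) = (-1.8290,4.5490)
  v4: (1-0.168)·(-4.61,1.43) + 0.168·(-2.72,-0.08) = (-4.2925,1.1763)
  v5: (1-0.168)·(-4.39,0.2) + 0.168·(-2.49,-1.01) = (-4.0708,-0.0033)
  v6: (1-0.168)·(0.21,-2.35) + 0.168·(1.25,-6.85) = (0.3847,-3.1060)
  v7: (1-0.168)·(3.1,-3.44) + 0.168·(3.18,-3.87) = (3.1134,-3.5122)
Perimeter = Σ |v_{i+1} − v_i|:
  edge 1→2: √(-2.0874² + 2.3894²) = 3.1727 (running 3.1727)
  edge 2→3: √(-3.2935² + 0.9115²) = 3.4173 (running 6.5900)
  edge 3→4: √(-2.4635² + -3.3727²) = 4.1766 (running 10.7667)
  edge 4→5: √(0.2217² + -1.1796²) = 1.2002 (running 11.9669)
  edge 5→6: √(4.4555² + -3.1027²) = 5.4294 (running 17.3963)
  edge 6→7: √(2.7287² + -0.4062²) = 2.7588 (running 20.1551)
  edge 7→1: √(0.4385² + 4.7604²) = 4.7806 (running 24.9357)
Perimeter = 24.9357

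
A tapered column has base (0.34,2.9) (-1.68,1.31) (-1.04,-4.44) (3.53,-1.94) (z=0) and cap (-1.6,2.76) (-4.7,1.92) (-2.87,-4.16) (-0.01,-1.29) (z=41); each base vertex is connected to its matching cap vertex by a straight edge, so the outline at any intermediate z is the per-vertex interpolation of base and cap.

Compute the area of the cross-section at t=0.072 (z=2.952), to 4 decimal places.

Area at t=0.072: 21.1327

Cross-section at t=0.072: each vertex is (1-t)·p0[i] + t·p1[i].
  v1: (1-0.072)·(0.34,2.9) + 0.072·(-1.6,2.76) = (0.2003,2.8899)
  v2: (1-0.072)·(-1.68,1.31) + 0.072·(-4.7,1.92) = (-1.8974,1.3539)
  v3: (1-0.072)·(-1.04,-4.44) + 0.072·(-2.87,-4.16) = (-1.1718,-4.4198)
  v4: (1-0.072)·(3.53,-1.94) + 0.072·(-0.01,-1.29) = (3.2751,-1.8932)
Shoelace sum Σ(x_i·y_{i+1} − x_{i+1}·y_i):
  i=1: 0.2003·1.3539 − -1.8974·2.8899 = +5.7547 (running +5.7547)
  i=2: -1.8974·-4.4198 − -1.1718·1.3539 = +9.9729 (running +15.7275)
  i=3: -1.1718·-1.8932 − 3.2751·-4.4198 = +16.6939 (running +32.4214)
  i=4: 3.2751·2.8899 − 0.2003·-1.8932 = +9.8441 (running +42.2655)
Area = |Σ|/2 = |42.2655|/2 = 21.1327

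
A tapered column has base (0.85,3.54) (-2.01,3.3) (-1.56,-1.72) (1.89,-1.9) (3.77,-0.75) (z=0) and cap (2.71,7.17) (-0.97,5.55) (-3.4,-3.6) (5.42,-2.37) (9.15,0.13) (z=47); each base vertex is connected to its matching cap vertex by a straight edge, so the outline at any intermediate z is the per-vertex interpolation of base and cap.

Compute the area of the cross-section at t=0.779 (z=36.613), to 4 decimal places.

Cross-section at t=0.779: each vertex is (1-t)·p0[i] + t·p1[i].
  v1: (1-0.779)·(0.85,3.54) + 0.779·(2.71,7.17) = (2.2989,6.3678)
  v2: (1-0.779)·(-2.01,3.3) + 0.779·(-0.97,5.55) = (-1.1998,5.0527)
  v3: (1-0.779)·(-1.56,-1.72) + 0.779·(-3.4,-3.6) = (-2.9934,-3.1845)
  v4: (1-0.779)·(1.89,-1.9) + 0.779·(5.42,-2.37) = (4.6399,-2.2661)
  v5: (1-0.779)·(3.77,-0.75) + 0.779·(9.15,0.13) = (7.9610,-0.0645)
Shoelace sum Σ(x_i·y_{i+1} − x_{i+1}·y_i):
  i=1: 2.2989·5.0527 − -1.1998·6.3678 = +19.2563 (running +19.2563)
  i=2: -1.1998·-3.1845 − -2.9934·5.0527 = +18.9456 (running +38.2019)
  i=3: -2.9934·-2.2661 − 4.6399·-3.1845 = +21.5591 (running +59.7610)
  i=4: 4.6399·-0.0645 − 7.9610·-2.2661 = +17.7415 (running +77.5025)
  i=5: 7.9610·6.3678 − 2.2989·-0.0645 = +50.8422 (running +128.3447)
Area = |Σ|/2 = |128.3447|/2 = 64.1723

Area at t=0.779: 64.1723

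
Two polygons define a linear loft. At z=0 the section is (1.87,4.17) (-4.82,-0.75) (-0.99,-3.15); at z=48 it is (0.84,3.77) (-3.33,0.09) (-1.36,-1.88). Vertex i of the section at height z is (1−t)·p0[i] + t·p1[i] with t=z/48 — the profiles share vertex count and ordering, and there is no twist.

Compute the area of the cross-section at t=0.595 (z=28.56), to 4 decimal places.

Cross-section at t=0.595: each vertex is (1-t)·p0[i] + t·p1[i].
  v1: (1-0.595)·(1.87,4.17) + 0.595·(0.84,3.77) = (1.2571,3.9320)
  v2: (1-0.595)·(-4.82,-0.75) + 0.595·(-3.33,0.09) = (-3.9335,-0.2502)
  v3: (1-0.595)·(-0.99,-3.15) + 0.595·(-1.36,-1.88) = (-1.2102,-2.3943)
Shoelace sum Σ(x_i·y_{i+1} − x_{i+1}·y_i):
  i=1: 1.2571·-0.2502 − -3.9335·3.9320 = +15.1518 (running +15.1518)
  i=2: -3.9335·-2.3943 − -1.2102·-0.2502 = +9.1153 (running +24.2671)
  i=3: -1.2102·3.9320 − 1.2571·-2.3943 = -1.7483 (running +22.5188)
Area = |Σ|/2 = |22.5188|/2 = 11.2594

Area at t=0.595: 11.2594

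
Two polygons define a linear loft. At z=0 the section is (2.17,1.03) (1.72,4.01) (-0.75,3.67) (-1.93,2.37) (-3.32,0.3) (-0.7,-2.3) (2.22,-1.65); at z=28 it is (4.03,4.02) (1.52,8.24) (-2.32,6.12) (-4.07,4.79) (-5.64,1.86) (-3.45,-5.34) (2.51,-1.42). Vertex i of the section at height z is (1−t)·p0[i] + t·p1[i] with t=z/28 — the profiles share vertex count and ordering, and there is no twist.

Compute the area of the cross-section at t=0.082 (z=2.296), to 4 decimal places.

Cross-section at t=0.082: each vertex is (1-t)·p0[i] + t·p1[i].
  v1: (1-0.082)·(2.17,1.03) + 0.082·(4.03,4.02) = (2.3225,1.2752)
  v2: (1-0.082)·(1.72,4.01) + 0.082·(1.52,8.24) = (1.7036,4.3569)
  v3: (1-0.082)·(-0.75,3.67) + 0.082·(-2.32,6.12) = (-0.8787,3.8709)
  v4: (1-0.082)·(-1.93,2.37) + 0.082·(-4.07,4.79) = (-2.1055,2.5684)
  v5: (1-0.082)·(-3.32,0.3) + 0.082·(-5.64,1.86) = (-3.5102,0.4279)
  v6: (1-0.082)·(-0.7,-2.3) + 0.082·(-3.45,-5.34) = (-0.9255,-2.5493)
  v7: (1-0.082)·(2.22,-1.65) + 0.082·(2.51,-1.42) = (2.2438,-1.6311)
Shoelace sum Σ(x_i·y_{i+1} − x_{i+1}·y_i):
  i=1: 2.3225·4.3569 − 1.7036·1.2752 = +7.9465 (running +7.9465)
  i=2: 1.7036·3.8709 − -0.8787·4.3569 = +10.4230 (running +18.3695)
  i=3: -0.8787·2.5684 − -2.1055·3.8709 = +5.8931 (running +24.2626)
  i=4: -2.1055·0.4279 − -3.5102·2.5684 = +8.1149 (running +32.3775)
  i=5: -3.5102·-2.5493 − -0.9255·0.4279 = +9.3446 (running +41.7221)
  i=6: -0.9255·-1.6311 − 2.2438·-2.5493 = +7.2296 (running +48.9518)
  i=7: 2.2438·1.2752 − 2.3225·-1.6311 = +6.6496 (running +55.6013)
Area = |Σ|/2 = |55.6013|/2 = 27.8007

Area at t=0.082: 27.8007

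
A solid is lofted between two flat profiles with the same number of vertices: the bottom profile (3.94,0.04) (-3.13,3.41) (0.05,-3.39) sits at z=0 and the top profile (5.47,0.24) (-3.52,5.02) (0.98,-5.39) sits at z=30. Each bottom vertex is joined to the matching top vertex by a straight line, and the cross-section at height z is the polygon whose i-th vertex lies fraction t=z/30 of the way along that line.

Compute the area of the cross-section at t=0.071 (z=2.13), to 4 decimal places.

Cross-section at t=0.071: each vertex is (1-t)·p0[i] + t·p1[i].
  v1: (1-0.071)·(3.94,0.04) + 0.071·(5.47,0.24) = (4.0486,0.0542)
  v2: (1-0.071)·(-3.13,3.41) + 0.071·(-3.52,5.02) = (-3.1577,3.5243)
  v3: (1-0.071)·(0.05,-3.39) + 0.071·(0.98,-5.39) = (0.1160,-3.5320)
Shoelace sum Σ(x_i·y_{i+1} − x_{i+1}·y_i):
  i=1: 4.0486·3.5243 − -3.1577·0.0542 = +14.4398 (running +14.4398)
  i=2: -3.1577·-3.5320 − 0.1160·3.5243 = +10.7440 (running +25.1838)
  i=3: 0.1160·0.0542 − 4.0486·-3.5320 = +14.3060 (running +39.4899)
Area = |Σ|/2 = |39.4899|/2 = 19.7449

Area at t=0.071: 19.7449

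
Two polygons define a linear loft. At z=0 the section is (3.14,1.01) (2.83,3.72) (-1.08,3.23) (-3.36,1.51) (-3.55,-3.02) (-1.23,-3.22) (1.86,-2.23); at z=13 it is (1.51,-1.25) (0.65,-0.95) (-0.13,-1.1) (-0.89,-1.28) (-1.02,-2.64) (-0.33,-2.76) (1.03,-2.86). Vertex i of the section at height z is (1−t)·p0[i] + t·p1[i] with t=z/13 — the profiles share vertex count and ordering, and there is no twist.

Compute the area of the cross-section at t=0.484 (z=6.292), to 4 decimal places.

Area at t=0.484: 16.1525

Cross-section at t=0.484: each vertex is (1-t)·p0[i] + t·p1[i].
  v1: (1-0.484)·(3.14,1.01) + 0.484·(1.51,-1.25) = (2.3511,-0.0838)
  v2: (1-0.484)·(2.83,3.72) + 0.484·(0.65,-0.95) = (1.7749,1.4597)
  v3: (1-0.484)·(-1.08,3.23) + 0.484·(-0.13,-1.1) = (-0.6202,1.1343)
  v4: (1-0.484)·(-3.36,1.51) + 0.484·(-0.89,-1.28) = (-2.1645,0.1596)
  v5: (1-0.484)·(-3.55,-3.02) + 0.484·(-1.02,-2.64) = (-2.3255,-2.8361)
  v6: (1-0.484)·(-1.23,-3.22) + 0.484·(-0.33,-2.76) = (-0.7944,-2.9974)
  v7: (1-0.484)·(1.86,-2.23) + 0.484·(1.03,-2.86) = (1.4583,-2.5349)
Shoelace sum Σ(x_i·y_{i+1} − x_{i+1}·y_i):
  i=1: 2.3511·1.4597 − 1.7749·-0.0838 = +3.5807 (running +3.5807)
  i=2: 1.7749·1.1343 − -0.6202·1.4597 = +2.9185 (running +6.4993)
  i=3: -0.6202·0.1596 − -2.1645·1.1343 = +2.3562 (running +8.8554)
  i=4: -2.1645·-2.8361 − -2.3255·0.1596 = +6.5100 (running +15.3654)
  i=5: -2.3255·-2.9974 − -0.7944·-2.8361 = +4.7173 (running +20.0827)
  i=6: -0.7944·-2.5349 − 1.4583·-2.9974 = +6.3847 (running +26.4675)
  i=7: 1.4583·-0.0838 − 2.3511·-2.5349 = +5.8375 (running +32.3050)
Area = |Σ|/2 = |32.3050|/2 = 16.1525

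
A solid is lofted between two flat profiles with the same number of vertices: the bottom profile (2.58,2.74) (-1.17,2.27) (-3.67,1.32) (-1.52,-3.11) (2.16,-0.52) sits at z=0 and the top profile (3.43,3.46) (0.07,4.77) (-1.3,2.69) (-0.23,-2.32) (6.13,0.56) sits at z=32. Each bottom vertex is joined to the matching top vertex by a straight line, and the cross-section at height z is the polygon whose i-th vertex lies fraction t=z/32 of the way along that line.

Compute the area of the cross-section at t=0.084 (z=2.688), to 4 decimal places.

Cross-section at t=0.084: each vertex is (1-t)·p0[i] + t·p1[i].
  v1: (1-0.084)·(2.58,2.74) + 0.084·(3.43,3.46) = (2.6514,2.8005)
  v2: (1-0.084)·(-1.17,2.27) + 0.084·(0.07,4.77) = (-1.0658,2.4800)
  v3: (1-0.084)·(-3.67,1.32) + 0.084·(-1.3,2.69) = (-3.4709,1.4351)
  v4: (1-0.084)·(-1.52,-3.11) + 0.084·(-0.23,-2.32) = (-1.4116,-3.0436)
  v5: (1-0.084)·(2.16,-0.52) + 0.084·(6.13,0.56) = (2.4935,-0.4293)
Shoelace sum Σ(x_i·y_{i+1} − x_{i+1}·y_i):
  i=1: 2.6514·2.4800 − -1.0658·2.8005 = +9.5603 (running +9.5603)
  i=2: -1.0658·1.4351 − -3.4709·2.4800 = +7.0783 (running +16.6387)
  i=3: -3.4709·-3.0436 − -1.4116·1.4351 = +12.5900 (running +29.2287)
  i=4: -1.4116·-0.4293 − 2.4935·-3.0436 = +8.1952 (running +37.4239)
  i=5: 2.4935·2.8005 − 2.6514·-0.4293 = +8.1211 (running +45.5451)
Area = |Σ|/2 = |45.5451|/2 = 22.7725

Area at t=0.084: 22.7725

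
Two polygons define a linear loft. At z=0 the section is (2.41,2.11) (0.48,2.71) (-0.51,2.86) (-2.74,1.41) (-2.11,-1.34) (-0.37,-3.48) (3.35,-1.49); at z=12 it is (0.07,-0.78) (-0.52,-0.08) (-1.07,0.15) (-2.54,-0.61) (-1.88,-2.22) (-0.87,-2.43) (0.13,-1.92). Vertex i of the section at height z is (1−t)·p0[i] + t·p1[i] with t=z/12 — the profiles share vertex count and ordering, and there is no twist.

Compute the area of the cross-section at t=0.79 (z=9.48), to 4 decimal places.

Cross-section at t=0.79: each vertex is (1-t)·p0[i] + t·p1[i].
  v1: (1-0.79)·(2.41,2.11) + 0.79·(0.07,-0.78) = (0.5614,-0.1731)
  v2: (1-0.79)·(0.48,2.71) + 0.79·(-0.52,-0.08) = (-0.3100,0.5059)
  v3: (1-0.79)·(-0.51,2.86) + 0.79·(-1.07,0.15) = (-0.9524,0.7191)
  v4: (1-0.79)·(-2.74,1.41) + 0.79·(-2.54,-0.61) = (-2.5820,-0.1858)
  v5: (1-0.79)·(-2.11,-1.34) + 0.79·(-1.88,-2.22) = (-1.9283,-2.0352)
  v6: (1-0.79)·(-0.37,-3.48) + 0.79·(-0.87,-2.43) = (-0.7650,-2.6505)
  v7: (1-0.79)·(3.35,-1.49) + 0.79·(0.13,-1.92) = (0.8062,-1.8297)
Shoelace sum Σ(x_i·y_{i+1} − x_{i+1}·y_i):
  i=1: 0.5614·0.5059 − -0.3100·-0.1731 = +0.2304 (running +0.2304)
  i=2: -0.3100·0.7191 − -0.9524·0.5059 = +0.2589 (running +0.4892)
  i=3: -0.9524·-0.1858 − -2.5820·0.7191 = +2.0337 (running +2.5229)
  i=4: -2.5820·-2.0352 − -1.9283·-0.1858 = +4.8966 (running +7.4195)
  i=5: -1.9283·-2.6505 − -0.7650·-2.0352 = +3.5540 (running +10.9736)
  i=6: -0.7650·-1.8297 − 0.8062·-2.6505 = +3.5366 (running +14.5101)
  i=7: 0.8062·-0.1731 − 0.5614·-1.8297 = +0.8876 (running +15.3978)
Area = |Σ|/2 = |15.3978|/2 = 7.6989

Area at t=0.79: 7.6989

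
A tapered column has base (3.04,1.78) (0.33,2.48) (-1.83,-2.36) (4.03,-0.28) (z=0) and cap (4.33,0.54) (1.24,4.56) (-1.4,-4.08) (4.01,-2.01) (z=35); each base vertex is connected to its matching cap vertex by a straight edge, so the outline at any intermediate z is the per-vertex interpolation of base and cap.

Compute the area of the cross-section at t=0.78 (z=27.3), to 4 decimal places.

Cross-section at t=0.78: each vertex is (1-t)·p0[i] + t·p1[i].
  v1: (1-0.78)·(3.04,1.78) + 0.78·(4.33,0.54) = (4.0462,0.8128)
  v2: (1-0.78)·(0.33,2.48) + 0.78·(1.24,4.56) = (1.0398,4.1024)
  v3: (1-0.78)·(-1.83,-2.36) + 0.78·(-1.4,-4.08) = (-1.4946,-3.7016)
  v4: (1-0.78)·(4.03,-0.28) + 0.78·(4.01,-2.01) = (4.0144,-1.6294)
Shoelace sum Σ(x_i·y_{i+1} − x_{i+1}·y_i):
  i=1: 4.0462·4.1024 − 1.0398·0.8128 = +15.7540 (running +15.7540)
  i=2: 1.0398·-3.7016 − -1.4946·4.1024 = +2.2825 (running +18.0365)
  i=3: -1.4946·-1.6294 − 4.0144·-3.7016 = +17.2950 (running +35.3315)
  i=4: 4.0144·0.8128 − 4.0462·-1.6294 = +9.8558 (running +45.1873)
Area = |Σ|/2 = |45.1873|/2 = 22.5936

Area at t=0.78: 22.5936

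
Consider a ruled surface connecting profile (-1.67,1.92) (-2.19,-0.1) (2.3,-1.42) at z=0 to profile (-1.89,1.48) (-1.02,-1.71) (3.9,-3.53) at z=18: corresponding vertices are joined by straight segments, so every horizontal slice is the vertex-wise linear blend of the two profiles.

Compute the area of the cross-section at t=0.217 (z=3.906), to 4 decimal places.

Cross-section at t=0.217: each vertex is (1-t)·p0[i] + t·p1[i].
  v1: (1-0.217)·(-1.67,1.92) + 0.217·(-1.89,1.48) = (-1.7177,1.8245)
  v2: (1-0.217)·(-2.19,-0.1) + 0.217·(-1.02,-1.71) = (-1.9361,-0.4494)
  v3: (1-0.217)·(2.3,-1.42) + 0.217·(3.9,-3.53) = (2.6472,-1.8779)
Shoelace sum Σ(x_i·y_{i+1} − x_{i+1}·y_i):
  i=1: -1.7177·-0.4494 − -1.9361·1.8245 = +4.3044 (running +4.3044)
  i=2: -1.9361·-1.8779 − 2.6472·-0.4494 = +4.8253 (running +9.1297)
  i=3: 2.6472·1.8245 − -1.7177·-1.8779 = +1.6042 (running +10.7339)
Area = |Σ|/2 = |10.7339|/2 = 5.3669

Area at t=0.217: 5.3669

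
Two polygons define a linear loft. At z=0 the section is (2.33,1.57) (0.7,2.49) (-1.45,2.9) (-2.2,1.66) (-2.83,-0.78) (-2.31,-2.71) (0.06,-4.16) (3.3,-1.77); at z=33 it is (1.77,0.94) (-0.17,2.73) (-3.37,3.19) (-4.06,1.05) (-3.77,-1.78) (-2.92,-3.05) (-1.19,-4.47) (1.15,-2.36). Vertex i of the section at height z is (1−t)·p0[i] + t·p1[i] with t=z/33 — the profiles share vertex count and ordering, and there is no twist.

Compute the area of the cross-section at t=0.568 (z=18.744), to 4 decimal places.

Cross-section at t=0.568: each vertex is (1-t)·p0[i] + t·p1[i].
  v1: (1-0.568)·(2.33,1.57) + 0.568·(1.77,0.94) = (2.0119,1.2122)
  v2: (1-0.568)·(0.7,2.49) + 0.568·(-0.17,2.73) = (0.2058,2.6263)
  v3: (1-0.568)·(-1.45,2.9) + 0.568·(-3.37,3.19) = (-2.5406,3.0647)
  v4: (1-0.568)·(-2.2,1.66) + 0.568·(-4.06,1.05) = (-3.2565,1.3135)
  v5: (1-0.568)·(-2.83,-0.78) + 0.568·(-3.77,-1.78) = (-3.3639,-1.3480)
  v6: (1-0.568)·(-2.31,-2.71) + 0.568·(-2.92,-3.05) = (-2.6565,-2.9031)
  v7: (1-0.568)·(0.06,-4.16) + 0.568·(-1.19,-4.47) = (-0.6500,-4.3361)
  v8: (1-0.568)·(3.3,-1.77) + 0.568·(1.15,-2.36) = (2.0788,-2.1051)
Shoelace sum Σ(x_i·y_{i+1} − x_{i+1}·y_i):
  i=1: 2.0119·2.6263 − 0.2058·1.2122 = +5.0344 (running +5.0344)
  i=2: 0.2058·3.0647 − -2.5406·2.6263 = +7.3032 (running +12.3376)
  i=3: -2.5406·1.3135 − -3.2565·3.0647 = +6.6431 (running +18.9807)
  i=4: -3.2565·-1.3480 − -3.3639·1.3135 = +8.8083 (running +27.7890)
  i=5: -3.3639·-2.9031 − -2.6565·-1.3480 = +6.1849 (running +33.9740)
  i=6: -2.6565·-4.3361 − -0.6500·-2.9031 = +9.6317 (running +43.6056)
  i=7: -0.6500·-2.1051 − 2.0788·-4.3361 = +10.3822 (running +53.9878)
  i=8: 2.0788·1.2122 − 2.0119·-2.1051 = +6.7552 (running +60.7430)
Area = |Σ|/2 = |60.7430|/2 = 30.3715

Area at t=0.568: 30.3715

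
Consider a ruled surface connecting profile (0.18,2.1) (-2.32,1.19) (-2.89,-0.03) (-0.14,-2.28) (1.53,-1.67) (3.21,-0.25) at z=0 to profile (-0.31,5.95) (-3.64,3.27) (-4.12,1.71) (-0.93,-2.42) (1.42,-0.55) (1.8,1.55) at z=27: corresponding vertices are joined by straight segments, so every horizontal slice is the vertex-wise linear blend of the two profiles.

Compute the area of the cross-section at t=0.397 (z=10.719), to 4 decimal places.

Area at t=0.397: 20.4996

Cross-section at t=0.397: each vertex is (1-t)·p0[i] + t·p1[i].
  v1: (1-0.397)·(0.18,2.1) + 0.397·(-0.31,5.95) = (-0.0145,3.6284)
  v2: (1-0.397)·(-2.32,1.19) + 0.397·(-3.64,3.27) = (-2.8440,2.0158)
  v3: (1-0.397)·(-2.89,-0.03) + 0.397·(-4.12,1.71) = (-3.3783,0.6608)
  v4: (1-0.397)·(-0.14,-2.28) + 0.397·(-0.93,-2.42) = (-0.4536,-2.3356)
  v5: (1-0.397)·(1.53,-1.67) + 0.397·(1.42,-0.55) = (1.4863,-1.2254)
  v6: (1-0.397)·(3.21,-0.25) + 0.397·(1.8,1.55) = (2.6502,0.4646)
Shoelace sum Σ(x_i·y_{i+1} − x_{i+1}·y_i):
  i=1: -0.0145·2.0158 − -2.8440·3.6284 = +10.2902 (running +10.2902)
  i=2: -2.8440·0.6608 − -3.3783·2.0158 = +4.9306 (running +15.2207)
  i=3: -3.3783·-2.3356 − -0.4536·0.6608 = +8.1901 (running +23.4108)
  i=4: -0.4536·-1.2254 − 1.4863·-2.3356 = +4.0273 (running +27.4381)
  i=5: 1.4863·0.4646 − 2.6502·-1.2254 = +3.9380 (running +31.3761)
  i=6: 2.6502·3.6284 − -0.0145·0.4646 = +9.6230 (running +40.9991)
Area = |Σ|/2 = |40.9991|/2 = 20.4996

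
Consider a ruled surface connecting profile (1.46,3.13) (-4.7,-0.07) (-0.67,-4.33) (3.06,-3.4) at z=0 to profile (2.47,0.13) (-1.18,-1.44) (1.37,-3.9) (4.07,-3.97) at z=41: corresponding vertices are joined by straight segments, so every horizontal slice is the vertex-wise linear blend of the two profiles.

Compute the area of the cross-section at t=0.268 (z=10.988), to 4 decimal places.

Cross-section at t=0.268: each vertex is (1-t)·p0[i] + t·p1[i].
  v1: (1-0.268)·(1.46,3.13) + 0.268·(2.47,0.13) = (1.7307,2.3260)
  v2: (1-0.268)·(-4.7,-0.07) + 0.268·(-1.18,-1.44) = (-3.7566,-0.4372)
  v3: (1-0.268)·(-0.67,-4.33) + 0.268·(1.37,-3.9) = (-0.1233,-4.2148)
  v4: (1-0.268)·(3.06,-3.4) + 0.268·(4.07,-3.97) = (3.3307,-3.5528)
Shoelace sum Σ(x_i·y_{i+1} − x_{i+1}·y_i):
  i=1: 1.7307·-0.4372 − -3.7566·2.3260 = +7.9814 (running +7.9814)
  i=2: -3.7566·-4.2148 − -0.1233·-0.4372 = +15.7794 (running +23.7608)
  i=3: -0.1233·-3.5528 − 3.3307·-4.2148 = +14.4760 (running +38.2368)
  i=4: 3.3307·2.3260 − 1.7307·-3.5528 = +13.8959 (running +52.1327)
Area = |Σ|/2 = |52.1327|/2 = 26.0663

Area at t=0.268: 26.0663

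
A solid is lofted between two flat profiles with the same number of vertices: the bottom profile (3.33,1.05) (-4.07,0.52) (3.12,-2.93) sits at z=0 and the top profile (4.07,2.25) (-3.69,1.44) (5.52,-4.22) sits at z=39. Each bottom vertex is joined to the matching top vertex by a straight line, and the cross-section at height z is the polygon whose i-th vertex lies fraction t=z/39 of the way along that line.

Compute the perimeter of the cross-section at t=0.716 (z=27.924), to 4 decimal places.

Cross-section at t=0.716: each vertex is (1-t)·p0[i] + t·p1[i].
  v1: (1-0.716)·(3.33,1.05) + 0.716·(4.07,2.25) = (3.8598,1.9092)
  v2: (1-0.716)·(-4.07,0.52) + 0.716·(-3.69,1.44) = (-3.7979,1.1787)
  v3: (1-0.716)·(3.12,-2.93) + 0.716·(5.52,-4.22) = (4.8384,-3.8536)
Perimeter = Σ |v_{i+1} − v_i|:
  edge 1→2: √(-7.6578² + -0.7305²) = 7.6925 (running 7.6925)
  edge 2→3: √(8.6363² + -5.0324²) = 9.9955 (running 17.6881)
  edge 3→1: √(-0.9786² + 5.7628²) = 5.8453 (running 23.5334)
Perimeter = 23.5334

Perimeter at t=0.716: 23.5334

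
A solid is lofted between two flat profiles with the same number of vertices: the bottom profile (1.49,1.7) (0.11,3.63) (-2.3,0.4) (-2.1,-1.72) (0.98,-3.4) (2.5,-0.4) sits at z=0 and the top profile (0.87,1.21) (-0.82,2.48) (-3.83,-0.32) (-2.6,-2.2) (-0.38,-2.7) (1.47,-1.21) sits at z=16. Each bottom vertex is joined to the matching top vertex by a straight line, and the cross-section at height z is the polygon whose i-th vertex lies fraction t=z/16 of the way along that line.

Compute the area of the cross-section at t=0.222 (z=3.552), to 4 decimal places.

Area at t=0.222: 19.3709

Cross-section at t=0.222: each vertex is (1-t)·p0[i] + t·p1[i].
  v1: (1-0.222)·(1.49,1.7) + 0.222·(0.87,1.21) = (1.3524,1.5912)
  v2: (1-0.222)·(0.11,3.63) + 0.222·(-0.82,2.48) = (-0.0965,3.3747)
  v3: (1-0.222)·(-2.3,0.4) + 0.222·(-3.83,-0.32) = (-2.6397,0.2402)
  v4: (1-0.222)·(-2.1,-1.72) + 0.222·(-2.6,-2.2) = (-2.2110,-1.8266)
  v5: (1-0.222)·(0.98,-3.4) + 0.222·(-0.38,-2.7) = (0.6781,-3.2446)
  v6: (1-0.222)·(2.5,-0.4) + 0.222·(1.47,-1.21) = (2.2713,-0.5798)
Shoelace sum Σ(x_i·y_{i+1} − x_{i+1}·y_i):
  i=1: 1.3524·3.3747 − -0.0965·1.5912 = +4.7173 (running +4.7173)
  i=2: -0.0965·0.2402 − -2.6397·3.3747 = +8.8849 (running +13.6022)
  i=3: -2.6397·-1.8266 − -2.2110·0.2402 = +5.3525 (running +18.9547)
  i=4: -2.2110·-3.2446 − 0.6781·-1.8266 = +8.4124 (running +27.3670)
  i=5: 0.6781·-0.5798 − 2.2713·-3.2446 = +6.9764 (running +34.3435)
  i=6: 2.2713·1.5912 − 1.3524·-0.5798 = +4.3983 (running +38.7418)
Area = |Σ|/2 = |38.7418|/2 = 19.3709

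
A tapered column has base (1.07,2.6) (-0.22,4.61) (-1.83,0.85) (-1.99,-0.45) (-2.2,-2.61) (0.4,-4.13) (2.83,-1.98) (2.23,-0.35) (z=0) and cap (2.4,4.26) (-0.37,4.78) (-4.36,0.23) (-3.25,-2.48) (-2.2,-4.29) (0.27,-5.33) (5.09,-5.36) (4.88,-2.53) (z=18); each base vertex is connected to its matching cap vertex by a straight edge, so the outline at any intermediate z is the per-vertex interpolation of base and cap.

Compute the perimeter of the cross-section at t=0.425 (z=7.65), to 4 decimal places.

Perimeter at t=0.425: 24.7985

Cross-section at t=0.425: each vertex is (1-t)·p0[i] + t·p1[i].
  v1: (1-0.425)·(1.07,2.6) + 0.425·(2.4,4.26) = (1.6353,3.3055)
  v2: (1-0.425)·(-0.22,4.61) + 0.425·(-0.37,4.78) = (-0.2838,4.6822)
  v3: (1-0.425)·(-1.83,0.85) + 0.425·(-4.36,0.23) = (-2.9052,0.5865)
  v4: (1-0.425)·(-1.99,-0.45) + 0.425·(-3.25,-2.48) = (-2.5255,-1.3128)
  v5: (1-0.425)·(-2.2,-2.61) + 0.425·(-2.2,-4.29) = (-2.2000,-3.3240)
  v6: (1-0.425)·(0.4,-4.13) + 0.425·(0.27,-5.33) = (0.3448,-4.6400)
  v7: (1-0.425)·(2.83,-1.98) + 0.425·(5.09,-5.36) = (3.7905,-3.4165)
  v8: (1-0.425)·(2.23,-0.35) + 0.425·(4.88,-2.53) = (3.3562,-1.2765)
Perimeter = Σ |v_{i+1} − v_i|:
  edge 1→2: √(-1.9190² + 1.3768²) = 2.3618 (running 2.3618)
  edge 2→3: √(-2.6215² + -4.0957²) = 4.8629 (running 7.2246)
  edge 3→4: √(0.3797² + -1.8993²) = 1.9368 (running 9.1615)
  edge 4→5: √(0.3255² + -2.0112²) = 2.0374 (running 11.1989)
  edge 5→6: √(2.5448² + -1.3160²) = 2.8649 (running 14.0638)
  edge 6→7: √(3.4457² + 1.2235²) = 3.6565 (running 17.7203)
  edge 7→8: √(-0.4343² + 2.1400²) = 2.1836 (running 19.9039)
  edge 8→1: √(-1.7210² + 4.5820²) = 4.8945 (running 24.7985)
Perimeter = 24.7985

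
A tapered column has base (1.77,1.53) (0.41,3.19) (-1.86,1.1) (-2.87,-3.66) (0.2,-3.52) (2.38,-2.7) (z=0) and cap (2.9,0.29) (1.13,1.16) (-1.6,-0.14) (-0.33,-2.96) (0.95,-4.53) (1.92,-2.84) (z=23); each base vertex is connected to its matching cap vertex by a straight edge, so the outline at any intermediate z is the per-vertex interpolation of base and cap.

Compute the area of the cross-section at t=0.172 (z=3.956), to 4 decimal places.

Area at t=0.172: 22.6129

Cross-section at t=0.172: each vertex is (1-t)·p0[i] + t·p1[i].
  v1: (1-0.172)·(1.77,1.53) + 0.172·(2.9,0.29) = (1.9644,1.3167)
  v2: (1-0.172)·(0.41,3.19) + 0.172·(1.13,1.16) = (0.5338,2.8408)
  v3: (1-0.172)·(-1.86,1.1) + 0.172·(-1.6,-0.14) = (-1.8153,0.8867)
  v4: (1-0.172)·(-2.87,-3.66) + 0.172·(-0.33,-2.96) = (-2.4331,-3.5396)
  v5: (1-0.172)·(0.2,-3.52) + 0.172·(0.95,-4.53) = (0.3290,-3.6937)
  v6: (1-0.172)·(2.38,-2.7) + 0.172·(1.92,-2.84) = (2.3009,-2.7241)
Shoelace sum Σ(x_i·y_{i+1} − x_{i+1}·y_i):
  i=1: 1.9644·2.8408 − 0.5338·1.3167 = +4.8775 (running +4.8775)
  i=2: 0.5338·0.8867 − -1.8153·2.8408 = +5.6303 (running +10.5078)
  i=3: -1.8153·-3.5396 − -2.4331·0.8867 = +8.5829 (running +19.0907)
  i=4: -2.4331·-3.6937 − 0.3290·-3.5396 = +10.1518 (running +29.2425)
  i=5: 0.3290·-2.7241 − 2.3009·-3.6937 = +7.6026 (running +36.8450)
  i=6: 2.3009·1.3167 − 1.9644·-2.7241 = +8.3807 (running +45.2257)
Area = |Σ|/2 = |45.2257|/2 = 22.6129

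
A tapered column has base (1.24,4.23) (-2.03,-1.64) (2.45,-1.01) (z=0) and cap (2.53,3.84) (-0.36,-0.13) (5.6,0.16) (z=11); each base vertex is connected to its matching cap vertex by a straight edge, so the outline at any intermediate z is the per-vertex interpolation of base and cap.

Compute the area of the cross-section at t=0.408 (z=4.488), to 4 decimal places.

Cross-section at t=0.408: each vertex is (1-t)·p0[i] + t·p1[i].
  v1: (1-0.408)·(1.24,4.23) + 0.408·(2.53,3.84) = (1.7663,4.0709)
  v2: (1-0.408)·(-2.03,-1.64) + 0.408·(-0.36,-0.13) = (-1.3486,-1.0239)
  v3: (1-0.408)·(2.45,-1.01) + 0.408·(5.6,0.16) = (3.7352,-0.5326)
Shoelace sum Σ(x_i·y_{i+1} − x_{i+1}·y_i):
  i=1: 1.7663·-1.0239 − -1.3486·4.0709 = +3.6816 (running +3.6816)
  i=2: -1.3486·-0.5326 − 3.7352·-1.0239 = +4.5429 (running +8.2245)
  i=3: 3.7352·4.0709 − 1.7663·-0.5326 = +16.1464 (running +24.3708)
Area = |Σ|/2 = |24.3708|/2 = 12.1854

Area at t=0.408: 12.1854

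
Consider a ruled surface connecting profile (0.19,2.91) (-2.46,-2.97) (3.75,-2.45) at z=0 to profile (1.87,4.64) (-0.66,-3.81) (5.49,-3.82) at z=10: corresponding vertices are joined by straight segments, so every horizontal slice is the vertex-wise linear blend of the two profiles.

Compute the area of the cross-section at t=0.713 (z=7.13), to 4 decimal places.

Cross-section at t=0.713: each vertex is (1-t)·p0[i] + t·p1[i].
  v1: (1-0.713)·(0.19,2.91) + 0.713·(1.87,4.64) = (1.3878,4.1435)
  v2: (1-0.713)·(-2.46,-2.97) + 0.713·(-0.66,-3.81) = (-1.1766,-3.5689)
  v3: (1-0.713)·(3.75,-2.45) + 0.713·(5.49,-3.82) = (4.9906,-3.4268)
Shoelace sum Σ(x_i·y_{i+1} − x_{i+1}·y_i):
  i=1: 1.3878·-3.5689 − -1.1766·4.1435 = -0.0779 (running -0.0779)
  i=2: -1.1766·-3.4268 − 4.9906·-3.5689 = +21.8431 (running +21.7652)
  i=3: 4.9906·4.1435 − 1.3878·-3.4268 = +25.4344 (running +47.1997)
Area = |Σ|/2 = |47.1997|/2 = 23.5998

Area at t=0.713: 23.5998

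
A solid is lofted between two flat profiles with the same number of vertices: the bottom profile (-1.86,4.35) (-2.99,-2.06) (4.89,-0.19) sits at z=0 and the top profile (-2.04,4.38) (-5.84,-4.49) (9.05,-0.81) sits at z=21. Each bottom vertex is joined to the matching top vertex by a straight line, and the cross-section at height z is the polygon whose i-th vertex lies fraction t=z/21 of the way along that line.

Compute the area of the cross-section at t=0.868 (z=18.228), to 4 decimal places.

Area at t=0.868: 53.7344

Cross-section at t=0.868: each vertex is (1-t)·p0[i] + t·p1[i].
  v1: (1-0.868)·(-1.86,4.35) + 0.868·(-2.04,4.38) = (-2.0162,4.3760)
  v2: (1-0.868)·(-2.99,-2.06) + 0.868·(-5.84,-4.49) = (-5.4638,-4.1692)
  v3: (1-0.868)·(4.89,-0.19) + 0.868·(9.05,-0.81) = (8.5009,-0.7282)
Shoelace sum Σ(x_i·y_{i+1} − x_{i+1}·y_i):
  i=1: -2.0162·-4.1692 − -5.4638·4.3760 = +32.3160 (running +32.3160)
  i=2: -5.4638·-0.7282 − 8.5009·-4.1692 = +39.4207 (running +71.7367)
  i=3: 8.5009·4.3760 − -2.0162·-0.7282 = +35.7320 (running +107.4688)
Area = |Σ|/2 = |107.4688|/2 = 53.7344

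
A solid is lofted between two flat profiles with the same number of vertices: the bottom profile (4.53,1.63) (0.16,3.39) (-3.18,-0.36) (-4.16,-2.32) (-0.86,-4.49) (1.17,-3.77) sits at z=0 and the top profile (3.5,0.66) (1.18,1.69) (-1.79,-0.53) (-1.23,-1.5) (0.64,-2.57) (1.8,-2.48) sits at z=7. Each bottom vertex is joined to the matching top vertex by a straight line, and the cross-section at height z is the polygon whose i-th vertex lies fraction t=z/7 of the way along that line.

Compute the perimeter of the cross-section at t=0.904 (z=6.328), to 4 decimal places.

Perimeter at t=0.904: 15.1306

Cross-section at t=0.904: each vertex is (1-t)·p0[i] + t·p1[i].
  v1: (1-0.904)·(4.53,1.63) + 0.904·(3.5,0.66) = (3.5989,0.7531)
  v2: (1-0.904)·(0.16,3.39) + 0.904·(1.18,1.69) = (1.0821,1.8532)
  v3: (1-0.904)·(-3.18,-0.36) + 0.904·(-1.79,-0.53) = (-1.9234,-0.5137)
  v4: (1-0.904)·(-4.16,-2.32) + 0.904·(-1.23,-1.5) = (-1.5113,-1.5787)
  v5: (1-0.904)·(-0.86,-4.49) + 0.904·(0.64,-2.57) = (0.4960,-2.7543)
  v6: (1-0.904)·(1.17,-3.77) + 0.904·(1.8,-2.48) = (1.7395,-2.6038)
Perimeter = Σ |v_{i+1} − v_i|:
  edge 1→2: √(-2.5168² + 1.1001²) = 2.7467 (running 2.7467)
  edge 2→3: √(-3.0055² + -2.3669²) = 3.8256 (running 6.5723)
  edge 3→4: √(0.4122² + -1.0650²) = 1.1420 (running 7.7143)
  edge 4→5: √(2.0073² + -1.1756²) = 2.3262 (running 10.0405)
  edge 5→6: √(1.2435² + 0.1505²) = 1.2526 (running 11.2931)
  edge 6→1: √(1.8594² + 3.3570²) = 3.8375 (running 15.1306)
Perimeter = 15.1306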